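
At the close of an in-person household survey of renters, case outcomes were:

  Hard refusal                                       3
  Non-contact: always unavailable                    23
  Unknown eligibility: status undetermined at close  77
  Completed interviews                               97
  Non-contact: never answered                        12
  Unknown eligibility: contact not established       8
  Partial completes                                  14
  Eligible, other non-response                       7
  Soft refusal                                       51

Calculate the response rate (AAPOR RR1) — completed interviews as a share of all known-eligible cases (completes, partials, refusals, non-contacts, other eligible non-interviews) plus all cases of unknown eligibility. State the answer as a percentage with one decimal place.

33.2%

Refusal or break-off = 3 + 51 = 54
Non-contacts = 12 + 23 = 35
Undetermined eligibility = 8 + 77 = 85
Top → 97
Base → 97 + 14 + 54 + 35 + 7 + 85 = 292
RR1 = 97 / 292 = 0.3322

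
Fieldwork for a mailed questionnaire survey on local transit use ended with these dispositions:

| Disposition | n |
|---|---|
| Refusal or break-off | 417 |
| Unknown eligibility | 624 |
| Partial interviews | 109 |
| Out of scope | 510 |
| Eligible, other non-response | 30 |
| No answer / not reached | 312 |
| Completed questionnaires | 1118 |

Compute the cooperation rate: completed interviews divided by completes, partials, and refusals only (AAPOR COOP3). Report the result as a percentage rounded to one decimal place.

68.0%

Top → 1118
Denom → 1118 + 109 + 417 = 1644
COOP3 = 1118 / 1644 = 0.6800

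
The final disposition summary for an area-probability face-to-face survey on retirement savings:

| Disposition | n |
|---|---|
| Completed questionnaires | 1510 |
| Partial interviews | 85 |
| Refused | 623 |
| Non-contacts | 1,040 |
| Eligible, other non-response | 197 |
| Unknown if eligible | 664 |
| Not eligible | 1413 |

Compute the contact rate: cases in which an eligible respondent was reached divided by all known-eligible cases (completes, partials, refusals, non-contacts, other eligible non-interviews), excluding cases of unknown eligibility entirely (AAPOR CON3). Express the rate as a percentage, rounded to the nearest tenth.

Numerator = 1510 + 85 + 623 + 197 = 2415
Base = 1510 + 85 + 623 + 1040 + 197 = 3455
CON3 = 2415 / 3455 = 0.6990

69.9%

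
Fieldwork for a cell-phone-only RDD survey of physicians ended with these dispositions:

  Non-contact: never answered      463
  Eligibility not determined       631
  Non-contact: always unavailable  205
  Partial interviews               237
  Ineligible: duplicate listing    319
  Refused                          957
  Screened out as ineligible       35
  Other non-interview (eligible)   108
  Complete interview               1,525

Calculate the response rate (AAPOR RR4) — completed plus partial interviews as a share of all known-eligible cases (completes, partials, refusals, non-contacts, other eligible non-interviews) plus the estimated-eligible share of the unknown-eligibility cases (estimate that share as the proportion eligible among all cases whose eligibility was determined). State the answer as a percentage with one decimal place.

43.3%

No answer / not reached = 463 + 205 = 668
Ineligible = 35 + 319 = 354
Top = 1525 + 237 = 1762
Eligible (known) = 1525 + 237 + 957 + 668 + 108 = 3495
e = 3495 / (3495 + 354) = 3495 / 3849 = 0.9080
e × U = 0.9080 × 631 = 572.95
Denom = 3495 + 572.95 = 4067.95
RR4 = 1762 / 4067.95 = 0.4331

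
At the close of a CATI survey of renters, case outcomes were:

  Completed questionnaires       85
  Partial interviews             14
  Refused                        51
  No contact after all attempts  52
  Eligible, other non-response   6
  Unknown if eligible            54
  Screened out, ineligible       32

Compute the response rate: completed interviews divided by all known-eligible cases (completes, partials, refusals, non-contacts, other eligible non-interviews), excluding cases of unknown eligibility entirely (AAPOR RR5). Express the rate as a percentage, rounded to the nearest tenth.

Top: 85
Base: 85 + 14 + 51 + 52 + 6 = 208
RR5 = 85 / 208 = 0.4087

40.9%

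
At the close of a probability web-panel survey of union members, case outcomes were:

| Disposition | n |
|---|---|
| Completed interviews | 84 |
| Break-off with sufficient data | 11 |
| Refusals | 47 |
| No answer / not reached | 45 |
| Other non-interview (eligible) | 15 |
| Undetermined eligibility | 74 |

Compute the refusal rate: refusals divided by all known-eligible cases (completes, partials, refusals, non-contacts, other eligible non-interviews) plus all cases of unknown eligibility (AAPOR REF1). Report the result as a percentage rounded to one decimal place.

17.0%

Top: 47
Denominator: 84 + 11 + 47 + 45 + 15 + 74 = 276
REF1 = 47 / 276 = 0.1703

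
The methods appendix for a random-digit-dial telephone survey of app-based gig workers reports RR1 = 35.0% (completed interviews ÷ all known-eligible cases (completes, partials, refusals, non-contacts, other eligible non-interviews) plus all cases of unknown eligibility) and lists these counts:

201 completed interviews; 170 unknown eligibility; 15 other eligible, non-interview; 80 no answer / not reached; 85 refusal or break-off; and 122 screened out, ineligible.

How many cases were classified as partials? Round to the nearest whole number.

RR1 = 201 / D = 0.350
D = 201 / 0.350 = 574.3
Other denominator terms total 551
partials = 574.3 − 551 ≈ 23

23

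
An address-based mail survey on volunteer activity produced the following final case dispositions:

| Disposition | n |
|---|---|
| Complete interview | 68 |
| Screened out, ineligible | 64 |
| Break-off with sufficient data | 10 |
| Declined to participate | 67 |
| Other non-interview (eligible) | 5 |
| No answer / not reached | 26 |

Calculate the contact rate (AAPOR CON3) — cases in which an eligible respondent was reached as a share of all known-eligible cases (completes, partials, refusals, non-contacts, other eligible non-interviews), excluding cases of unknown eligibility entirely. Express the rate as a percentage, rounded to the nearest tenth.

Num = 68 + 10 + 67 + 5 = 150
Denom = 68 + 10 + 67 + 26 + 5 = 176
CON3 = 150 / 176 = 0.8523

85.2%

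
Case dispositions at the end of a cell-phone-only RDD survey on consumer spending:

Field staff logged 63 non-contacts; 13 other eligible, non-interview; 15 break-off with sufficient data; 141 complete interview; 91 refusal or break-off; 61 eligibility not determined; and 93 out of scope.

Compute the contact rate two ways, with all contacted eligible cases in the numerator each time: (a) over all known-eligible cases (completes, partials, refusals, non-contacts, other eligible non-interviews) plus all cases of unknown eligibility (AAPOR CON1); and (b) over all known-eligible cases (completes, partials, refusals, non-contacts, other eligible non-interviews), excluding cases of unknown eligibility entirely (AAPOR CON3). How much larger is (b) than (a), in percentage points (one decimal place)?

12.8

Num → 141 + 15 + 91 + 13 = 260
Base → 141 + 15 + 91 + 63 + 13 + 61 = 384
CON1 = 260 / 384 = 0.6771
Base → 141 + 15 + 91 + 63 + 13 = 323
CON3 = 260 / 323 = 0.8050
Difference = 80.50 − 67.71 = 12.79 percentage points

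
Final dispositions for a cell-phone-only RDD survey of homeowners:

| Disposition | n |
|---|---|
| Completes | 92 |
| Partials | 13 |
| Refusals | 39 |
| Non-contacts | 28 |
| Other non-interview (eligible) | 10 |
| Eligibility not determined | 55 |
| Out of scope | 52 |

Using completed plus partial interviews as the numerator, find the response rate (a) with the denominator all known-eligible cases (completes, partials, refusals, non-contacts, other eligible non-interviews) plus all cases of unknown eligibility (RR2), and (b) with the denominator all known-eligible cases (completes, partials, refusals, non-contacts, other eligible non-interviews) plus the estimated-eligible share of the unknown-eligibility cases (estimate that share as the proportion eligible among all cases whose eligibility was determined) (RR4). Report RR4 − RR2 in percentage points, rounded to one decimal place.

Numerator = 92 + 13 = 105
Denom = 92 + 13 + 39 + 28 + 10 + 55 = 237
RR2 = 105 / 237 = 0.4430
Known eligible = 92 + 13 + 39 + 28 + 10 = 182
e = 182 / (182 + 52) = 182 / 234 = 0.7778
e × U = 0.7778 × 55 = 42.78
Denom = 182 + 42.78 = 224.78
RR4 = 105 / 224.78 = 0.4671
Difference = 46.71 − 44.30 = 2.41 percentage points

2.4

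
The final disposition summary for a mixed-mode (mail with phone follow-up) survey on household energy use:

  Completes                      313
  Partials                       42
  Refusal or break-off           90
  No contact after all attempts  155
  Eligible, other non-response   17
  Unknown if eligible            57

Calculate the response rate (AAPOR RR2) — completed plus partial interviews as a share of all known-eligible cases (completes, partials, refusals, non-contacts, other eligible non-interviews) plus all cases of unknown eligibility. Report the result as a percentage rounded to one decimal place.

Num: 313 + 42 = 355
Denom: 313 + 42 + 90 + 155 + 17 + 57 = 674
RR2 = 355 / 674 = 0.5267

52.7%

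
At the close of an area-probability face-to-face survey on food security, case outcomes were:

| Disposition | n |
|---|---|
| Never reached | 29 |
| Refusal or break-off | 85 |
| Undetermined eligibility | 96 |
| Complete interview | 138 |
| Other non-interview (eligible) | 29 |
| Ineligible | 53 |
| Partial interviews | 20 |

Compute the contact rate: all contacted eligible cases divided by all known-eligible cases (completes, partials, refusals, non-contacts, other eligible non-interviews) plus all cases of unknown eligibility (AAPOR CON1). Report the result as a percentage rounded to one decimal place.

Numerator: 138 + 20 + 85 + 29 = 272
Denom: 138 + 20 + 85 + 29 + 29 + 96 = 397
CON1 = 272 / 397 = 0.6851

68.5%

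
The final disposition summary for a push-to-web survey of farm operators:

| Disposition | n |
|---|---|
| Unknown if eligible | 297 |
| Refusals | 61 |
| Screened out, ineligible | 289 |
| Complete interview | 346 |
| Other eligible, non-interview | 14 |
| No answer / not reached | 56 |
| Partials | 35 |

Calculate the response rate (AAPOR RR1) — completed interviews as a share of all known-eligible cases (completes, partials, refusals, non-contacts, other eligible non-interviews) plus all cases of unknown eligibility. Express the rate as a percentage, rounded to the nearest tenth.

42.8%

Numerator: 346
Base: 346 + 35 + 61 + 56 + 14 + 297 = 809
RR1 = 346 / 809 = 0.4277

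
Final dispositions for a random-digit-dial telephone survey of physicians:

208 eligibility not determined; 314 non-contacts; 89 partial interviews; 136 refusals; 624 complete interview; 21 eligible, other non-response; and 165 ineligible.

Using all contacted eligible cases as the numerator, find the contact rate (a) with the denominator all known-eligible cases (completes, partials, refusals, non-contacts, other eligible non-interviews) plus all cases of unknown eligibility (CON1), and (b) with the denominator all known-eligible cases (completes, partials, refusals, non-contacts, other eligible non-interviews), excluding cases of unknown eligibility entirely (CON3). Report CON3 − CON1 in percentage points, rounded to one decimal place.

11.0

Numerator: 624 + 89 + 136 + 21 = 870
Base: 624 + 89 + 136 + 314 + 21 + 208 = 1392
CON1 = 870 / 1392 = 0.6250
Base: 624 + 89 + 136 + 314 + 21 = 1184
CON3 = 870 / 1184 = 0.7348
Difference = 73.48 − 62.50 = 10.98 percentage points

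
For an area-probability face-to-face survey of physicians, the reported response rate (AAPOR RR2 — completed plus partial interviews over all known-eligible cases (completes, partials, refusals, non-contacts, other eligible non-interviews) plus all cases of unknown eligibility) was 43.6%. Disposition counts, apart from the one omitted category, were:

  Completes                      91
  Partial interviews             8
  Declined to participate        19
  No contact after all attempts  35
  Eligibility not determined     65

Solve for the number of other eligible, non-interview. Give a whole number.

9

Top: 91 + 8 = 99
RR2 = 99 / D = 0.436
D = 99 / 0.436 = 227.1
Other denominator terms total 218
other eligible, non-interview = 227.1 − 218 ≈ 9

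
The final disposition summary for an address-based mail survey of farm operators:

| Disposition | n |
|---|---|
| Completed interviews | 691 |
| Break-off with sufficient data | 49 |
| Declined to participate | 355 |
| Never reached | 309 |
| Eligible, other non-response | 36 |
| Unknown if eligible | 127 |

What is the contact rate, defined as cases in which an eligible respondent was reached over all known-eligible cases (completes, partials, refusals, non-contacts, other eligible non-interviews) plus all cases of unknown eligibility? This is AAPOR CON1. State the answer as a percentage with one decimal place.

Numerator → 691 + 49 + 355 + 36 = 1131
Base → 691 + 49 + 355 + 309 + 36 + 127 = 1567
CON1 = 1131 / 1567 = 0.7218

72.2%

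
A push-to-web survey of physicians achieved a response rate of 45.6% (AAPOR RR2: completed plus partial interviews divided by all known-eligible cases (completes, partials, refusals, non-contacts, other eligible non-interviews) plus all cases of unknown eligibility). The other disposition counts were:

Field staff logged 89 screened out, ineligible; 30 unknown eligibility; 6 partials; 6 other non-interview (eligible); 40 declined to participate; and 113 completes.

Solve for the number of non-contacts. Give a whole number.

Num → 113 + 6 = 119
RR2 = 119 / D = 0.456
D = 119 / 0.456 = 261.0
Remaining denominator categories sum to 195
non-contacts = 261.0 − 195 ≈ 66

66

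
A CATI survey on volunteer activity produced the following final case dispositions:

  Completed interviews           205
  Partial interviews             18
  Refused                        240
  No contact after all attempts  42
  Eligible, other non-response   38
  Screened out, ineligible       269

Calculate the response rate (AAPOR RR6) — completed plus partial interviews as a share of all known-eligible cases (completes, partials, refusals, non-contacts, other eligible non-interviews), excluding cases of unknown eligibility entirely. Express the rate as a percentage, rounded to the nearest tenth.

41.1%

Numerator: 205 + 18 = 223
Base: 205 + 18 + 240 + 42 + 38 = 543
RR6 = 223 / 543 = 0.4107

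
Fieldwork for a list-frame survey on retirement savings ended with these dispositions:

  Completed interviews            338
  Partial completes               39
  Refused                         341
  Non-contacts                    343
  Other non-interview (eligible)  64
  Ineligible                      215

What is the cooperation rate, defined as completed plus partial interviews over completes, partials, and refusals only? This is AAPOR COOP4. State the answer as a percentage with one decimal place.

Numerator: 338 + 39 = 377
Denom: 338 + 39 + 341 = 718
COOP4 = 377 / 718 = 0.5251

52.5%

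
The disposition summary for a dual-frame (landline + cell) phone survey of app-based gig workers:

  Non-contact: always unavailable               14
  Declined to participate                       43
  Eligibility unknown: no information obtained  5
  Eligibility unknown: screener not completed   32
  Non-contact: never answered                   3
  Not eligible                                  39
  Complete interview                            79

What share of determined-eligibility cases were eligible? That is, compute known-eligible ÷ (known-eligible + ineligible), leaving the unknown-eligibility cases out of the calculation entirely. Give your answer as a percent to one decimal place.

No contact after all attempts = 3 + 14 = 17
Unknown eligibility = 32 + 5 = 37
Eligible (known) = 79 + 43 + 17 = 139
e = 139 / (139 + 39) = 139 / 178 = 0.7809

78.1%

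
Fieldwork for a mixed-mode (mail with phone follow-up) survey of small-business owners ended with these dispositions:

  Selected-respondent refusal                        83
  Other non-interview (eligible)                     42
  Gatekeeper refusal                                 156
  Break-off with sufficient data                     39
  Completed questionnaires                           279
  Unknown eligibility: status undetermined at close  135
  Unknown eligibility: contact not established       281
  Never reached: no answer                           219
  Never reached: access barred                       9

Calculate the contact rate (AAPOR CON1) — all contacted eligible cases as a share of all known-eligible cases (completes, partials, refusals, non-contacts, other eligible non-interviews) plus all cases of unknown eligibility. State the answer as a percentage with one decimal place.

Refusals = 156 + 83 = 239
Non-contacts = 219 + 9 = 228
Unknown eligibility = 281 + 135 = 416
Top → 279 + 39 + 239 + 42 = 599
Denominator → 279 + 39 + 239 + 228 + 42 + 416 = 1243
CON1 = 599 / 1243 = 0.4819

48.2%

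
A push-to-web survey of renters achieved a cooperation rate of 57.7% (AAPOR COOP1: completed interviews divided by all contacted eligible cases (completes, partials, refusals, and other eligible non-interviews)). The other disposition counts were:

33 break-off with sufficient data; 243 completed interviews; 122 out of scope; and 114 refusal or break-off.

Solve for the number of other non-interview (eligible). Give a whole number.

31

COOP1 = 243 / D = 0.577
D = 243 / 0.577 = 421.1
Other denominator terms total 390
other non-interview (eligible) = 421.1 − 390 ≈ 31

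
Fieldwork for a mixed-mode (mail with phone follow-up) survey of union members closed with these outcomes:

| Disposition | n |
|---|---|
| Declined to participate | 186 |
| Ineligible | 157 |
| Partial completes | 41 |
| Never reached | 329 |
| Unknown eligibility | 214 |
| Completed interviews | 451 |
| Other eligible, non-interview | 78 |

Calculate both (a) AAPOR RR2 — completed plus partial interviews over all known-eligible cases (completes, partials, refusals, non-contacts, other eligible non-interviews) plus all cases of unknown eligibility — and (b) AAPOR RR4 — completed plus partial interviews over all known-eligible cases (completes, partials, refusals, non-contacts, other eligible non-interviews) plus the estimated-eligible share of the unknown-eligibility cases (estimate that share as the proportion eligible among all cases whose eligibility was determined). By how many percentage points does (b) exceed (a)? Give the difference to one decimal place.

Num = 451 + 41 = 492
Base = 451 + 41 + 186 + 329 + 78 + 214 = 1299
RR2 = 492 / 1299 = 0.3788
Known eligible = 451 + 41 + 186 + 329 + 78 = 1085
e = 1085 / (1085 + 157) = 1085 / 1242 = 0.8736
Estimated eligible among unknowns = 0.8736 × 214 = 186.95
Base = 1085 + 186.95 = 1271.95
RR4 = 492 / 1271.95 = 0.3868
Difference = 38.68 − 37.88 = 0.80 percentage points

0.8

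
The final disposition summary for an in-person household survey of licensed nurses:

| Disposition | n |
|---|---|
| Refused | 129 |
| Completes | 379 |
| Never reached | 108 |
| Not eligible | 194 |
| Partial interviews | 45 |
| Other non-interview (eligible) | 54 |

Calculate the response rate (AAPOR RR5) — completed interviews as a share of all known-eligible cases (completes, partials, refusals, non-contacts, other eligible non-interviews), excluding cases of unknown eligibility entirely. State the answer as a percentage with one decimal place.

Numerator = 379
Denominator = 379 + 45 + 129 + 108 + 54 = 715
RR5 = 379 / 715 = 0.5301

53.0%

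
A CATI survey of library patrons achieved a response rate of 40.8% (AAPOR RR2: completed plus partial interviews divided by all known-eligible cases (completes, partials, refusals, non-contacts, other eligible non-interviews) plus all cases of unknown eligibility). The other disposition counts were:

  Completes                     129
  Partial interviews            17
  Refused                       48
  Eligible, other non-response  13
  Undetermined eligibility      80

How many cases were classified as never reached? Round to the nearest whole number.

Num = 129 + 17 = 146
RR2 = 146 / D = 0.408
D = 146 / 0.408 = 357.8
Other denominator terms total 287
never reached = 357.8 − 287 ≈ 71

71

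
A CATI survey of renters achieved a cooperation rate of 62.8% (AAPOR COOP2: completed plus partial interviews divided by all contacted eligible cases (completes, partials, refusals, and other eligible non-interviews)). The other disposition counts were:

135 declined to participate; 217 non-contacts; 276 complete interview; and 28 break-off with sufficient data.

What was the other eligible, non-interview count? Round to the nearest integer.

45

Num: 276 + 28 = 304
COOP2 = 304 / D = 0.628
D = 304 / 0.628 = 484.1
Rest of base = 439
other eligible, non-interview = 484.1 − 439 ≈ 45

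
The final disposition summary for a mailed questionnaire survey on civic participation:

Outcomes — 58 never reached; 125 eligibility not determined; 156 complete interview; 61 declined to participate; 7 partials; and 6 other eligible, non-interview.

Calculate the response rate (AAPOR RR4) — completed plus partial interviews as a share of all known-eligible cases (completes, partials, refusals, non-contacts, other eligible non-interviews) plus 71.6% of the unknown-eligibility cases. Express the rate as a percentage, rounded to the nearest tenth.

Numerator → 156 + 7 = 163
Eligible (known) → 156 + 7 + 61 + 58 + 6 = 288
e × U → 0.7160 × 125 = 89.50
Denom → 288 + 89.50 = 377.50
RR4 = 163 / 377.50 = 0.4318

43.2%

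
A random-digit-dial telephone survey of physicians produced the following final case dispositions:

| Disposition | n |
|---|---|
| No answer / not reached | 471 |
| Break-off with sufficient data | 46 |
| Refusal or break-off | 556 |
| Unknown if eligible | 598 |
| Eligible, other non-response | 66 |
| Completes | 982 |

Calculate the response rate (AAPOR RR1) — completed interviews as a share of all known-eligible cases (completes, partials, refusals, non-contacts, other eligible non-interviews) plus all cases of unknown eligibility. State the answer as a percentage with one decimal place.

36.1%

Numerator: 982
Denominator: 982 + 46 + 556 + 471 + 66 + 598 = 2719
RR1 = 982 / 2719 = 0.3612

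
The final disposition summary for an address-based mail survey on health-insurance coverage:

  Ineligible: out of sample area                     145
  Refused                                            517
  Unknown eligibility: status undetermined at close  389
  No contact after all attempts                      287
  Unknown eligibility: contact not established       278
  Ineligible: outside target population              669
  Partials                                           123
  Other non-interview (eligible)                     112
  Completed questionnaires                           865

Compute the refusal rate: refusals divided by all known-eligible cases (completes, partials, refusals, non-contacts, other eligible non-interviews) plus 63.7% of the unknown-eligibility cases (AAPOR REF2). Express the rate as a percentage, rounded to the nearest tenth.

22.2%

Eligibility not determined = 278 + 389 = 667
Ineligible = 669 + 145 = 814
Top → 517
Eligible (known) → 865 + 123 + 517 + 287 + 112 = 1904
Estimated eligible among unknowns → 0.6370 × 667 = 424.88
Base → 1904 + 424.88 = 2328.88
REF2 = 517 / 2328.88 = 0.2220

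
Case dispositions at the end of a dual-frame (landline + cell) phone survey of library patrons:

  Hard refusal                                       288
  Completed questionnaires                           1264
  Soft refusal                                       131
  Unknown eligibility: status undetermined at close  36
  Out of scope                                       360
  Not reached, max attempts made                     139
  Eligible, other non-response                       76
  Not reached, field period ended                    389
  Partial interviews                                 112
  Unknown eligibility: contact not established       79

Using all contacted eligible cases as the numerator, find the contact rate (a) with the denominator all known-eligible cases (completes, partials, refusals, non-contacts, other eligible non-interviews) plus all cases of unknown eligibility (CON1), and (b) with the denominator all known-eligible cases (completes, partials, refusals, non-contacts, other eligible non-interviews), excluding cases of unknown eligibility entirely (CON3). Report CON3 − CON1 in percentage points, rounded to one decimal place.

Declined to participate = 288 + 131 = 419
Non-contacts = 389 + 139 = 528
Undetermined eligibility = 79 + 36 = 115
Num: 1264 + 112 + 419 + 76 = 1871
Denom: 1264 + 112 + 419 + 528 + 76 + 115 = 2514
CON1 = 1871 / 2514 = 0.7442
Denom: 1264 + 112 + 419 + 528 + 76 = 2399
CON3 = 1871 / 2399 = 0.7799
Difference = 77.99 − 74.42 = 3.57 percentage points

3.6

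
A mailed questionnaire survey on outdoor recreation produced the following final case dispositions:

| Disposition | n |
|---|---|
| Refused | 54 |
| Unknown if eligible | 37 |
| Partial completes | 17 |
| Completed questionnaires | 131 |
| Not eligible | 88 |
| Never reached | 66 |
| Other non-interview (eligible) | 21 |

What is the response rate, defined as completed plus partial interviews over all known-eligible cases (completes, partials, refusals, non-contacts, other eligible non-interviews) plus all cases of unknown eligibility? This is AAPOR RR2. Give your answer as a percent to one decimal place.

45.4%

Numerator → 131 + 17 = 148
Denominator → 131 + 17 + 54 + 66 + 21 + 37 = 326
RR2 = 148 / 326 = 0.4540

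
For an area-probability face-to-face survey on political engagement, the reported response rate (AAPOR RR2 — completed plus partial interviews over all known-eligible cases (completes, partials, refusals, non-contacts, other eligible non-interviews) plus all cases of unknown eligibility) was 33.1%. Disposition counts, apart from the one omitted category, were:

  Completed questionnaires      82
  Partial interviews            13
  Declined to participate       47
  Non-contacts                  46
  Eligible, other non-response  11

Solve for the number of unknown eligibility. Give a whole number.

88

Numerator → 82 + 13 = 95
RR2 = 95 / D = 0.331
D = 95 / 0.331 = 287.0
Other denominator terms total 199
unknown eligibility = 287.0 − 199 ≈ 88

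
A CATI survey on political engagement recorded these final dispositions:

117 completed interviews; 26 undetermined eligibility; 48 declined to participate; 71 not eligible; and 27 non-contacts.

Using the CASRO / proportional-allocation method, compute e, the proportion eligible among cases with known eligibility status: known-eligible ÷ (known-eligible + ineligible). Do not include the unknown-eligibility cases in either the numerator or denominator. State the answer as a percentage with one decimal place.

73.0%

Known eligible → 117 + 48 + 27 = 192
e = 192 / (192 + 71) = 192 / 263 = 0.7300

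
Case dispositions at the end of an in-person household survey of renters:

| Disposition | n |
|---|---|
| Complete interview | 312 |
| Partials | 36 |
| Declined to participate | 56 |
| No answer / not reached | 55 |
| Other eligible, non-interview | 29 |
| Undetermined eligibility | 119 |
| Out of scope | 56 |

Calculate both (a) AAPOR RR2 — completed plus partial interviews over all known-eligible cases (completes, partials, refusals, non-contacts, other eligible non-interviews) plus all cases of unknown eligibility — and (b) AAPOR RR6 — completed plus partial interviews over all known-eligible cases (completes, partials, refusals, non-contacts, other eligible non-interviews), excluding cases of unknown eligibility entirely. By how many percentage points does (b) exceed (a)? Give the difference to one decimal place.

14.0

Top: 312 + 36 = 348
Base: 312 + 36 + 56 + 55 + 29 + 119 = 607
RR2 = 348 / 607 = 0.5733
Base: 312 + 36 + 56 + 55 + 29 = 488
RR6 = 348 / 488 = 0.7131
Difference = 71.31 − 57.33 = 13.98 percentage points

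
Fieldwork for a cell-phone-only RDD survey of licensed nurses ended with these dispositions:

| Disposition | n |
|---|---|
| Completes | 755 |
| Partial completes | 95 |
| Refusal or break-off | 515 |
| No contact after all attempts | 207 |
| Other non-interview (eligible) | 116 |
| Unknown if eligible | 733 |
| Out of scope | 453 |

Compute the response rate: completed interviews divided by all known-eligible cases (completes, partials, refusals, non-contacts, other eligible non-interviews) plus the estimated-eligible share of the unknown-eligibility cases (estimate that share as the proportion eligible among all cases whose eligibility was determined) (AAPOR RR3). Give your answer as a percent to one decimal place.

33.3%

Top → 755
Known eligible → 755 + 95 + 515 + 207 + 116 = 1688
e = 1688 / (1688 + 453) = 1688 / 2141 = 0.7884
Estimated eligible among unknowns → 0.7884 × 733 = 577.90
Denominator → 1688 + 577.90 = 2265.90
RR3 = 755 / 2265.90 = 0.3332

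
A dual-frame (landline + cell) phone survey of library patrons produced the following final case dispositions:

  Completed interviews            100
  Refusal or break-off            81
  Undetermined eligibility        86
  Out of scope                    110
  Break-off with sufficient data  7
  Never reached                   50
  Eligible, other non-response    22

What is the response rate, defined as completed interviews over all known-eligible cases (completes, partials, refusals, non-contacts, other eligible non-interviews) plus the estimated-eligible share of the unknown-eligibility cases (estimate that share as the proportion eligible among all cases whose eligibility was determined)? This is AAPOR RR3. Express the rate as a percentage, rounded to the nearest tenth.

Num → 100
Eligible (known) → 100 + 7 + 81 + 50 + 22 = 260
e = 260 / (260 + 110) = 260 / 370 = 0.7027
Estimated eligible among unknowns → 0.7027 × 86 = 60.43
Denom → 260 + 60.43 = 320.43
RR3 = 100 / 320.43 = 0.3121

31.2%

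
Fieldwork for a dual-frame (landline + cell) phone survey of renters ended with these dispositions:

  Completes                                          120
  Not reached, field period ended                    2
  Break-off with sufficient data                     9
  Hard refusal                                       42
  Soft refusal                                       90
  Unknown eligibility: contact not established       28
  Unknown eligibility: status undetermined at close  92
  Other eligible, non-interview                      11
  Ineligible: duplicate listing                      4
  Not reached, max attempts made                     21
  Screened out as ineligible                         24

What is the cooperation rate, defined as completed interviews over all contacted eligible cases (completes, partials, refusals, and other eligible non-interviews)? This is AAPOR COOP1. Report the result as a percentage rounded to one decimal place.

Refused = 42 + 90 = 132
Never reached = 2 + 21 = 23
Unknown eligibility = 28 + 92 = 120
Ineligible = 24 + 4 = 28
Num → 120
Denominator → 120 + 9 + 132 + 11 = 272
COOP1 = 120 / 272 = 0.4412

44.1%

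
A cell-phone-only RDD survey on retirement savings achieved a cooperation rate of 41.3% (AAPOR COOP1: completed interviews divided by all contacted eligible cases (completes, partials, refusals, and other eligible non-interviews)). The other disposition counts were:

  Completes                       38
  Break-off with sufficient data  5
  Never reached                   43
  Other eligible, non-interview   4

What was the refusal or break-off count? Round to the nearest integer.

COOP1 = 38 / D = 0.413
D = 38 / 0.413 = 92.0
Remaining denominator categories sum to 47
refusal or break-off = 92.0 − 47 ≈ 45

45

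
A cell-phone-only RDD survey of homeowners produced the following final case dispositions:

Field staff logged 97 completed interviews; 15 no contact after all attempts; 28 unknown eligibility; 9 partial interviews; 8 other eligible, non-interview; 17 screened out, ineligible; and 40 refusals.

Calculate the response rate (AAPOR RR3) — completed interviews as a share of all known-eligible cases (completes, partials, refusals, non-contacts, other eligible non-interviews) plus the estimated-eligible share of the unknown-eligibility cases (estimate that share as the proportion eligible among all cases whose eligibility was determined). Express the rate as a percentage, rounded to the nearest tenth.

Num → 97
Eligible (known) → 97 + 9 + 40 + 15 + 8 = 169
e = 169 / (169 + 17) = 169 / 186 = 0.9086
Estimated eligible among unknowns → 0.9086 × 28 = 25.44
Denominator → 169 + 25.44 = 194.44
RR3 = 97 / 194.44 = 0.4989

49.9%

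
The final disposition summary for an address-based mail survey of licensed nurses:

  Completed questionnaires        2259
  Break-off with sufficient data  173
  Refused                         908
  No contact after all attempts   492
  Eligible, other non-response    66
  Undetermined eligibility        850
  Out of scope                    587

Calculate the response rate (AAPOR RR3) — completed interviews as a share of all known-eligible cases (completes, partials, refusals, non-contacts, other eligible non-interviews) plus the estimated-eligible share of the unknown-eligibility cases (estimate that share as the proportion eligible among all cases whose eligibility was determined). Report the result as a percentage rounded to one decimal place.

48.7%

Num: 2259
Known eligible: 2259 + 173 + 908 + 492 + 66 = 3898
e = 3898 / (3898 + 587) = 3898 / 4485 = 0.8691
Estimated eligible among unknowns: 0.8691 × 850 = 738.74
Base: 3898 + 738.74 = 4636.74
RR3 = 2259 / 4636.74 = 0.4872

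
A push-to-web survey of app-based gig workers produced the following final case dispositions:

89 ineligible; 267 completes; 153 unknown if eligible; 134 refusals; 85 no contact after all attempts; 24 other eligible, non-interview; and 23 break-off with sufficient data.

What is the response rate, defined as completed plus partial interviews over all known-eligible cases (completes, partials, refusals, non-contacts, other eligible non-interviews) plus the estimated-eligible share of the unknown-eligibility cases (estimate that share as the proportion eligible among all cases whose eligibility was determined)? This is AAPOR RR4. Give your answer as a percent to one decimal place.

Numerator = 267 + 23 = 290
Known eligible = 267 + 23 + 134 + 85 + 24 = 533
e = 533 / (533 + 89) = 533 / 622 = 0.8569
Eligible share of unknowns = 0.8569 × 153 = 131.11
Denom = 533 + 131.11 = 664.11
RR4 = 290 / 664.11 = 0.4367

43.7%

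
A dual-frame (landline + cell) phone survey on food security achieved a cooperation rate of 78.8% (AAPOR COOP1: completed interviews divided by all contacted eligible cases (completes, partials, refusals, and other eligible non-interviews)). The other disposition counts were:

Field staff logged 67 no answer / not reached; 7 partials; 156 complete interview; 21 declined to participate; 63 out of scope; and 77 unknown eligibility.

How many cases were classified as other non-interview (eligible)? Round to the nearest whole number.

14

COOP1 = 156 / D = 0.788
D = 156 / 0.788 = 198.0
Other denominator terms total 184
other non-interview (eligible) = 198.0 − 184 ≈ 14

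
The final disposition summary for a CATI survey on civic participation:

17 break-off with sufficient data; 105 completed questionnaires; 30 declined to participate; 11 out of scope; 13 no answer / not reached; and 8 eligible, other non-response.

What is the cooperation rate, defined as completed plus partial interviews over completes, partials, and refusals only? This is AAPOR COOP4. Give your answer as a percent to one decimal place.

80.3%

Top = 105 + 17 = 122
Base = 105 + 17 + 30 = 152
COOP4 = 122 / 152 = 0.8026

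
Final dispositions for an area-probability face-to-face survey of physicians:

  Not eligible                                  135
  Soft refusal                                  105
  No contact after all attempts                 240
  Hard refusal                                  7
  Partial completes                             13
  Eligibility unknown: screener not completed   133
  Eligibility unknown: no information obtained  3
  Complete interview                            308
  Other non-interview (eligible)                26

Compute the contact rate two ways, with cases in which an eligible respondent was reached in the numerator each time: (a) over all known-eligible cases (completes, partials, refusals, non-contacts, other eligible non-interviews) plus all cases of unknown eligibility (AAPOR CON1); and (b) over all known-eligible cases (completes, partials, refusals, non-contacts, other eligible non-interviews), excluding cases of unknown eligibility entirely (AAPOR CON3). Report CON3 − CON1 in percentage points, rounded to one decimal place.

Refusal or break-off = 7 + 105 = 112
Unknown if eligible = 133 + 3 = 136
Num → 308 + 13 + 112 + 26 = 459
Denominator → 308 + 13 + 112 + 240 + 26 + 136 = 835
CON1 = 459 / 835 = 0.5497
Denominator → 308 + 13 + 112 + 240 + 26 = 699
CON3 = 459 / 699 = 0.6567
Difference = 65.67 − 54.97 = 10.70 percentage points

10.7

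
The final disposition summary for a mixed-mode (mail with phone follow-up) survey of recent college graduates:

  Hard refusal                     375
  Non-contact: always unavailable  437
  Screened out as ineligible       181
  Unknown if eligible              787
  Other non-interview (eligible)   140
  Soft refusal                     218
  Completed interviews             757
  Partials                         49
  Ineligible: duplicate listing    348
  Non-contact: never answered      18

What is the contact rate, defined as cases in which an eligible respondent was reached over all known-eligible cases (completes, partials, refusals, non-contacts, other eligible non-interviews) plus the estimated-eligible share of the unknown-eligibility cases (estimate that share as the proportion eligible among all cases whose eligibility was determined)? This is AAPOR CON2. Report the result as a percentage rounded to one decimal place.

58.8%

Declined to participate = 375 + 218 = 593
Non-contacts = 18 + 437 = 455
Not eligible = 181 + 348 = 529
Top = 757 + 49 + 593 + 140 = 1539
Eligible (known) = 757 + 49 + 593 + 455 + 140 = 1994
e = 1994 / (1994 + 529) = 1994 / 2523 = 0.7903
e × U = 0.7903 × 787 = 621.97
Denom = 1994 + 621.97 = 2615.97
CON2 = 1539 / 2615.97 = 0.5883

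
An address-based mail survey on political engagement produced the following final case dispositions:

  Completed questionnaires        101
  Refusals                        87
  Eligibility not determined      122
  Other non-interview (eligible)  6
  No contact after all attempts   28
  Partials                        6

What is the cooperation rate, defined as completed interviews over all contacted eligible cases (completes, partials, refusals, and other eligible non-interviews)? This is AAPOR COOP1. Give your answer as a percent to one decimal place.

50.5%

Numerator = 101
Base = 101 + 6 + 87 + 6 = 200
COOP1 = 101 / 200 = 0.5050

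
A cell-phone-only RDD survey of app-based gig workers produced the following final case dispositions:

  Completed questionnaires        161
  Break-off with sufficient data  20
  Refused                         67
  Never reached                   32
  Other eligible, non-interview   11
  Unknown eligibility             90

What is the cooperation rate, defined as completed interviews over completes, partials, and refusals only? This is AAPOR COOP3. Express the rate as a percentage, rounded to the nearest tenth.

64.9%

Num → 161
Denom → 161 + 20 + 67 = 248
COOP3 = 161 / 248 = 0.6492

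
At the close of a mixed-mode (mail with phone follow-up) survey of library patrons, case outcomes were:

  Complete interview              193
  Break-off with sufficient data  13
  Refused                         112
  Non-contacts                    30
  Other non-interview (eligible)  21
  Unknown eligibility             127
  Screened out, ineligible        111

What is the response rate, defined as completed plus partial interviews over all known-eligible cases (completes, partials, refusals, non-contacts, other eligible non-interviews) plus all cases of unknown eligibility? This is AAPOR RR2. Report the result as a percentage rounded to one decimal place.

41.5%

Top = 193 + 13 = 206
Denominator = 193 + 13 + 112 + 30 + 21 + 127 = 496
RR2 = 206 / 496 = 0.4153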